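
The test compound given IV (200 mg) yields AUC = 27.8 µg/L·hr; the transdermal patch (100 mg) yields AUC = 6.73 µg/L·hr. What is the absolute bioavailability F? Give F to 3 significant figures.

F = (AUC_ev / D_ev) / (AUC_iv / D_iv)
  = (6.73/100) / (27.8/200)
  = 0.0673 / 0.139 = 0.4842

F = 0.484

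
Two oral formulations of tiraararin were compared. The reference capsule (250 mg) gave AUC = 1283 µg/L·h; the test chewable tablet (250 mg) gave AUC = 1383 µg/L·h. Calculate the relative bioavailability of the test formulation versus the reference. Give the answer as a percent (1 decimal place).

F_rel = 107.8%

F_rel = (AUC_test/D_test) / (AUC_ref/D_ref)
      = (1383/250) / (1283/250)
      = 5.532 / 5.132 = 1.0779 = 107.79%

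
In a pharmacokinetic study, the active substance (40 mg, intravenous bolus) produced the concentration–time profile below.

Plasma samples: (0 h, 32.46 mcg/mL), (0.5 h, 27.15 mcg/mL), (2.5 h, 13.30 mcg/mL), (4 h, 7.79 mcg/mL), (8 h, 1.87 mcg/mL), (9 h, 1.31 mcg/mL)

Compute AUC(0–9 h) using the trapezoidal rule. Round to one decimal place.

AUC = 92.1 mcg/mL·h

Trapezoidal AUC_0→9:
  [0→0.5]: (32.46+27.15)/2 × 0.5 = 14.9025
  [0.5→2.5]: (27.15+13.30)/2 × 2 = 40.45
  [2.5→4]: (13.30+7.79)/2 × 1.5 = 15.8175
  [4→8]: (7.79+1.87)/2 × 4 = 19.32
  [8→9]: (1.87+1.31)/2 × 1 = 1.59
  Sum = 92.08 mcg/mL·h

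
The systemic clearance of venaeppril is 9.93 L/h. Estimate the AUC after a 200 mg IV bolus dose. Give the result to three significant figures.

AUC_0→∞ = Dose_iv / CL
        = 200 / 9.93 = 20.141 mg/L·h

AUC = 20.1 mg/L·h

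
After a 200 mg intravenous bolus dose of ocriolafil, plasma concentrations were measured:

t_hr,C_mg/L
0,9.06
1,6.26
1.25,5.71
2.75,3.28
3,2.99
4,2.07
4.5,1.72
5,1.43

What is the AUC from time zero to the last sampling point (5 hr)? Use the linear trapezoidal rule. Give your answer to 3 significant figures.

AUC = 20.9 mg/L·hr

Trapezoidal AUC_0→5:
  [0→1]: (9.06+6.26)/2 × 1 = 7.66
  [1→1.25]: (6.26+5.71)/2 × 0.25 = 1.49625
  [1.25→2.75]: (5.71+3.28)/2 × 1.5 = 6.7425
  [2.75→3]: (3.28+2.99)/2 × 0.25 = 0.78375
  [3→4]: (2.99+2.07)/2 × 1 = 2.53
  [4→4.5]: (2.07+1.72)/2 × 0.5 = 0.9475
  [4.5→5]: (1.72+1.43)/2 × 0.5 = 0.7875
  Sum = 20.9475 mg/L·hr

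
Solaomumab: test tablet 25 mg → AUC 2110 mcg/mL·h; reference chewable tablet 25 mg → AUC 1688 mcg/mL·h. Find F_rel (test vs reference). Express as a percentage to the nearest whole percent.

F_rel = 125%

F_rel = (AUC_test/D_test) / (AUC_ref/D_ref)
      = (2110/25) / (1688/25)
      = 84.4 / 67.52 = 1.2500 = 125.00%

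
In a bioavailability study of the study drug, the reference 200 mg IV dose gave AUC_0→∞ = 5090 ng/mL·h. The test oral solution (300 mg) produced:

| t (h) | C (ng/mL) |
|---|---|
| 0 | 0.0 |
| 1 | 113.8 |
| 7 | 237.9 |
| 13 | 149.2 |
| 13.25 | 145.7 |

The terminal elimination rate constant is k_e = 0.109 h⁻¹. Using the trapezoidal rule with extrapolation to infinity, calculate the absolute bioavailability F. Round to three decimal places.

F = 0.478

Trapezoidal AUC_0→13.25 (oral solution):
  [0→1]: (0.0+113.8)/2 × 1 = 56.9
  [1→7]: (113.8+237.9)/2 × 6 = 1055.1
  [7→13]: (237.9+149.2)/2 × 6 = 1161.3
  [13→13.25]: (149.2+145.7)/2 × 0.25 = 36.8625
  Sum = 2310.1625 ng/mL·h
Tail: C_last/k_e = 145.7/0.109 = 1336.697
AUC_0→∞ (oral solution) = 2310.1625 + 1336.697 = 3646.8595 ng/mL·h
F = (AUC_ev/D_ev)/(AUC_iv/D_iv) = (3646.8595/300)/(5090/200) = 12.1562/25.45 = 0.4777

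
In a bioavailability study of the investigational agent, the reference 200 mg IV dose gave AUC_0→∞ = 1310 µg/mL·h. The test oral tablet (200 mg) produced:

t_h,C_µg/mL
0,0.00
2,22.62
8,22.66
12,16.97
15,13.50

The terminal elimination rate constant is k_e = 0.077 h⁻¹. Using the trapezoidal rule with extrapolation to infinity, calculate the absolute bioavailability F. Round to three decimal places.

Trapezoidal AUC_0→15 (oral tablet):
  [0→2]: (0.00+22.62)/2 × 2 = 22.62
  [2→8]: (22.62+22.66)/2 × 6 = 135.84
  [8→12]: (22.66+16.97)/2 × 4 = 79.26
  [12→15]: (16.97+13.50)/2 × 3 = 45.705
  Sum = 283.425 µg/mL·h
Tail: C_last/k_e = 13.50/0.077 = 175.325
AUC_0→∞ (oral tablet) = 283.425 + 175.325 = 458.75 µg/mL·h
F = (AUC_ev/D_ev)/(AUC_iv/D_iv) = (458.75/200)/(1310/200) = 2.29375/6.55 = 0.3502

F = 0.350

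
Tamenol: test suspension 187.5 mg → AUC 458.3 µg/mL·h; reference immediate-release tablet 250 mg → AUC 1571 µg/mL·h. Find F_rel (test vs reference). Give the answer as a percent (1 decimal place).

F_rel = (AUC_test/D_test) / (AUC_ref/D_ref)
      = (458.3/187.5) / (1571/250)
      = 2.44427 / 6.284 = 0.3890 = 38.90%

F_rel = 38.9%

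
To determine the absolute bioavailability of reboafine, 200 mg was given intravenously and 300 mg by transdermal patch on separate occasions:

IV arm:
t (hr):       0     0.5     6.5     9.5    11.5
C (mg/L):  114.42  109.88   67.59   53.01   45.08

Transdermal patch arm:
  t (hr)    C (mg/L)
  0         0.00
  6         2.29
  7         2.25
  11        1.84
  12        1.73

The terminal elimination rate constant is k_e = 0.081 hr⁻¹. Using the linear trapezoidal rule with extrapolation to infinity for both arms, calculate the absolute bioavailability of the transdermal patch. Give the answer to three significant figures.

Trapezoidal AUC_0→11.5 (IV):
  [0→0.5]: (114.42+109.88)/2 × 0.5 = 56.075
  [0.5→6.5]: (109.88+67.59)/2 × 6 = 532.41
  [6.5→9.5]: (67.59+53.01)/2 × 3 = 180.9
  [9.5→11.5]: (53.01+45.08)/2 × 2 = 98.09
  Sum = 867.475 mg/L·hr
IV tail: 45.08/0.081 = 556.543; AUC_iv,0→∞ = 867.475 + 556.543 = 1424.018 mg/L·hr
Trapezoidal AUC_0→12 (transdermal patch):
  [0→6]: (0.00+2.29)/2 × 6 = 6.87
  [6→7]: (2.29+2.25)/2 × 1 = 2.27
  [7→11]: (2.25+1.84)/2 × 4 = 8.18
  [11→12]: (1.84+1.73)/2 × 1 = 1.785
  Sum = 19.105 mg/L·hr
transdermal patch tail: 1.73/0.081 = 21.358; AUC_ev,0→∞ = 19.105 + 21.358 = 40.463 mg/L·hr
F = (AUC_ev/D_ev)/(AUC_iv/D_iv) = (40.463/300)/(1424.018/200) = 0.134877/7.12009 = 0.0189

F = 0.0189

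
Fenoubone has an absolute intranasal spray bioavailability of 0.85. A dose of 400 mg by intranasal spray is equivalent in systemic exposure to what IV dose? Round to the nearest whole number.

D_iv = 340 mg

Systemic exposure from an extravascular dose = F × D_ev, so the equivalent IV dose is F × D_ev.
D_iv = F × D_ev = 0.85 × 400 = 340 mg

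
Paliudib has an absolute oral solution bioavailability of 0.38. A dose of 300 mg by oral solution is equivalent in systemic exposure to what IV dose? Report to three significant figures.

D_iv = 114 mg

Systemic exposure from an extravascular dose = F × D_ev, so the equivalent IV dose is F × D_ev.
D_iv = F × D_ev = 0.38 × 300 = 114 mg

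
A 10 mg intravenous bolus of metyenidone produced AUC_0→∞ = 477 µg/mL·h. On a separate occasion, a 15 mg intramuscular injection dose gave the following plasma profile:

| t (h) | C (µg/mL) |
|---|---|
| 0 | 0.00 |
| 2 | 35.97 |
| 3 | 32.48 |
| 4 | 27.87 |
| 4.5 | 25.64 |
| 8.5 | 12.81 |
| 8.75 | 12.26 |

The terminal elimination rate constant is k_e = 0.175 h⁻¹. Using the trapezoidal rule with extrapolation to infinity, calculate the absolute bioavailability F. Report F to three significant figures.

F = 0.369

Trapezoidal AUC_0→8.75 (intramuscular injection):
  [0→2]: (0.00+35.97)/2 × 2 = 35.97
  [2→3]: (35.97+32.48)/2 × 1 = 34.225
  [3→4]: (32.48+27.87)/2 × 1 = 30.175
  [4→4.5]: (27.87+25.64)/2 × 0.5 = 13.3775
  [4.5→8.5]: (25.64+12.81)/2 × 4 = 76.9
  [8.5→8.75]: (12.81+12.26)/2 × 0.25 = 3.13375
  Sum = 193.78125 µg/mL·h
Tail: C_last/k_e = 12.26/0.175 = 70.057
AUC_0→∞ (intramuscular injection) = 193.78125 + 70.057 = 263.83825 µg/mL·h
F = (AUC_ev/D_ev)/(AUC_iv/D_iv) = (263.83825/15)/(477/10) = 17.5892/47.7 = 0.3687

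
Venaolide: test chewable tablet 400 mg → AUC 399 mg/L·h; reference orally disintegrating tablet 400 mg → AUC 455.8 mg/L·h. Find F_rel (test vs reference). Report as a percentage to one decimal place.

F_rel = 87.5%

F_rel = (AUC_test/D_test) / (AUC_ref/D_ref)
      = (399/400) / (455.8/400)
      = 0.9975 / 1.1395 = 0.8754 = 87.54%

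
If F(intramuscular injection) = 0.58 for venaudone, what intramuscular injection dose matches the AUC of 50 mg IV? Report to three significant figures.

For equal systemic exposure: F × D_ev = D_iv
D_ev = D_iv / F = 50 / 0.58 = 86.2069 mg

D_intramuscular = 86.2 mg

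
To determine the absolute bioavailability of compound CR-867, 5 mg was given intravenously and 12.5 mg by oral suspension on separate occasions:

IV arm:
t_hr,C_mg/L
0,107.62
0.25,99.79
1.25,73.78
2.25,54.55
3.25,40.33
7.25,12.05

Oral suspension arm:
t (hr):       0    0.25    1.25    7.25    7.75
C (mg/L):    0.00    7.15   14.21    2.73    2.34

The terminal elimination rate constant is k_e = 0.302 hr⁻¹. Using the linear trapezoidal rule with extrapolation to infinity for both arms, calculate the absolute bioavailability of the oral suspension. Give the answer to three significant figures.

F = 0.0774

Trapezoidal AUC_0→7.25 (IV):
  [0→0.25]: (107.62+99.79)/2 × 0.25 = 25.92625
  [0.25→1.25]: (99.79+73.78)/2 × 1 = 86.785
  [1.25→2.25]: (73.78+54.55)/2 × 1 = 64.165
  [2.25→3.25]: (54.55+40.33)/2 × 1 = 47.44
  [3.25→7.25]: (40.33+12.05)/2 × 4 = 104.76
  Sum = 329.07625 mg/L·hr
IV tail: 12.05/0.302 = 39.901; AUC_iv,0→∞ = 329.07625 + 39.901 = 368.97725 mg/L·hr
Trapezoidal AUC_0→7.75 (oral suspension):
  [0→0.25]: (0.00+7.15)/2 × 0.25 = 0.89375
  [0.25→1.25]: (7.15+14.21)/2 × 1 = 10.68
  [1.25→7.25]: (14.21+2.73)/2 × 6 = 50.82
  [7.25→7.75]: (2.73+2.34)/2 × 0.5 = 1.2675
  Sum = 63.66125 mg/L·hr
oral suspension tail: 2.34/0.302 = 7.748; AUC_ev,0→∞ = 63.66125 + 7.748 = 71.40925 mg/L·hr
F = (AUC_ev/D_ev)/(AUC_iv/D_iv) = (71.40925/12.5)/(368.97725/5) = 5.71274/73.79545 = 0.0774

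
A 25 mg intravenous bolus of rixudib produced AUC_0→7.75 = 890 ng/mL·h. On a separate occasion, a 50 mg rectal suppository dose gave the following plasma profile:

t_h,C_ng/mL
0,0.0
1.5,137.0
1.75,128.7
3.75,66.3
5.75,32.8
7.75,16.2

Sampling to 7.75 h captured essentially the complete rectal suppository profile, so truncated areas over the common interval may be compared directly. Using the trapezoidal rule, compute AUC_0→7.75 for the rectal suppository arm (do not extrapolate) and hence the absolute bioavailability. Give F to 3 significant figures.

F = 0.269

Trapezoidal AUC_0→7.75 (rectal suppository):
  [0→1.5]: (0.0+137.0)/2 × 1.5 = 102.75
  [1.5→1.75]: (137.0+128.7)/2 × 0.25 = 33.2125
  [1.75→3.75]: (128.7+66.3)/2 × 2 = 195.0
  [3.75→5.75]: (66.3+32.8)/2 × 2 = 99.1
  [5.75→7.75]: (32.8+16.2)/2 × 2 = 49.0
  Sum = 479.0625 ng/mL·h
F = (AUC_ev/D_ev)/(AUC_iv/D_iv) = (479.0625/50)/(890/25) = 9.58125/35.6 = 0.2691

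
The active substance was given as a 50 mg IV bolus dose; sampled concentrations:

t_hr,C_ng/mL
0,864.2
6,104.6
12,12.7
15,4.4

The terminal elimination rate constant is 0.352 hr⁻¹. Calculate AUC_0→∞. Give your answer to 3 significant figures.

AUC = 3300 ng/mL·hr

Trapezoidal AUC_0→15:
  [0→6]: (864.2+104.6)/2 × 6 = 2906.4
  [6→12]: (104.6+12.7)/2 × 6 = 351.9
  [12→15]: (12.7+4.4)/2 × 3 = 25.65
  Sum = 3283.95 ng/mL·hr
Extrapolated tail: C_last / k_e = 4.4 / 0.352 = 12.500
AUC_0→∞ = 3283.95 + 12.500 = 3296.45 ng/mL·hr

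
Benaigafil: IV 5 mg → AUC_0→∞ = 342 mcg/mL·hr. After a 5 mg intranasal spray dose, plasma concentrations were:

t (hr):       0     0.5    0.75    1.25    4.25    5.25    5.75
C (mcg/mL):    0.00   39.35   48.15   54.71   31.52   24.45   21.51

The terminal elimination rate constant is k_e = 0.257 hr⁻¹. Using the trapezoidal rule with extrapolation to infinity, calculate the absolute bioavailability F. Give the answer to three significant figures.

F = 0.874

Trapezoidal AUC_0→5.75 (intranasal spray):
  [0→0.5]: (0.00+39.35)/2 × 0.5 = 9.8375
  [0.5→0.75]: (39.35+48.15)/2 × 0.25 = 10.9375
  [0.75→1.25]: (48.15+54.71)/2 × 0.5 = 25.715
  [1.25→4.25]: (54.71+31.52)/2 × 3 = 129.345
  [4.25→5.25]: (31.52+24.45)/2 × 1 = 27.985
  [5.25→5.75]: (24.45+21.51)/2 × 0.5 = 11.49
  Sum = 215.31 mcg/mL·hr
Tail: C_last/k_e = 21.51/0.257 = 83.696
AUC_0→∞ (intranasal spray) = 215.31 + 83.696 = 299.006 mcg/mL·hr
F = (AUC_ev/D_ev)/(AUC_iv/D_iv) = (299.006/5)/(342/5) = 59.8012/68.4 = 0.8743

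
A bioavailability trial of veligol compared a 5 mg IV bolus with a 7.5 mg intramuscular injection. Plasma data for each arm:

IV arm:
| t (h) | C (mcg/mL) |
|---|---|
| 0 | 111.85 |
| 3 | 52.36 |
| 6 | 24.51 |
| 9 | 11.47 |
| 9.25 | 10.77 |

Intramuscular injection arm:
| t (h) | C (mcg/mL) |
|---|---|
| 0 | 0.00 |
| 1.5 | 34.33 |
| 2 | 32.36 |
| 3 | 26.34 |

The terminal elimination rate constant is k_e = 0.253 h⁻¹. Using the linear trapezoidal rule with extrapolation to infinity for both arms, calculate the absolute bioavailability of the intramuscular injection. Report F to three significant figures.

Trapezoidal AUC_0→9.25 (IV):
  [0→3]: (111.85+52.36)/2 × 3 = 246.315
  [3→6]: (52.36+24.51)/2 × 3 = 115.305
  [6→9]: (24.51+11.47)/2 × 3 = 53.97
  [9→9.25]: (11.47+10.77)/2 × 0.25 = 2.78
  Sum = 418.37 mcg/mL·h
IV tail: 10.77/0.253 = 42.569; AUC_iv,0→∞ = 418.37 + 42.569 = 460.939 mcg/mL·h
Trapezoidal AUC_0→3 (intramuscular injection):
  [0→1.5]: (0.00+34.33)/2 × 1.5 = 25.7475
  [1.5→2]: (34.33+32.36)/2 × 0.5 = 16.6725
  [2→3]: (32.36+26.34)/2 × 1 = 29.35
  Sum = 71.77 mcg/mL·h
intramuscular injection tail: 26.34/0.253 = 104.111; AUC_ev,0→∞ = 71.77 + 104.111 = 175.881 mcg/mL·h
F = (AUC_ev/D_ev)/(AUC_iv/D_iv) = (175.881/7.5)/(460.939/5) = 23.4508/92.1878 = 0.2544

F = 0.254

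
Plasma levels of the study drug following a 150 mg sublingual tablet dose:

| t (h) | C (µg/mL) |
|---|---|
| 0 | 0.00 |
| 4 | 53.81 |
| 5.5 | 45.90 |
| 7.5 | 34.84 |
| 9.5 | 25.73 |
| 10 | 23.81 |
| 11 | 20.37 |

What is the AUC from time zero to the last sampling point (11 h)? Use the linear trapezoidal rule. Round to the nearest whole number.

AUC = 358 µg/mL·h

Trapezoidal AUC_0→11:
  [0→4]: (0.00+53.81)/2 × 4 = 107.62
  [4→5.5]: (53.81+45.90)/2 × 1.5 = 74.7825
  [5.5→7.5]: (45.90+34.84)/2 × 2 = 80.74
  [7.5→9.5]: (34.84+25.73)/2 × 2 = 60.57
  [9.5→10]: (25.73+23.81)/2 × 0.5 = 12.385
  [10→11]: (23.81+20.37)/2 × 1 = 22.09
  Sum = 358.1875 µg/mL·h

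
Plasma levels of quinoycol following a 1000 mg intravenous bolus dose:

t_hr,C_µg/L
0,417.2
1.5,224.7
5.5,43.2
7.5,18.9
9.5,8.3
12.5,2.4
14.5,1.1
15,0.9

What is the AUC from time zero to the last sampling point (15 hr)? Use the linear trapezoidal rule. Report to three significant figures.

AUC = 1130 µg/L·hr

Trapezoidal AUC_0→15:
  [0→1.5]: (417.2+224.7)/2 × 1.5 = 481.425
  [1.5→5.5]: (224.7+43.2)/2 × 4 = 535.8
  [5.5→7.5]: (43.2+18.9)/2 × 2 = 62.1
  [7.5→9.5]: (18.9+8.3)/2 × 2 = 27.2
  [9.5→12.5]: (8.3+2.4)/2 × 3 = 16.05
  [12.5→14.5]: (2.4+1.1)/2 × 2 = 3.5
  [14.5→15]: (1.1+0.9)/2 × 0.5 = 0.5
  Sum = 1126.575 µg/L·hr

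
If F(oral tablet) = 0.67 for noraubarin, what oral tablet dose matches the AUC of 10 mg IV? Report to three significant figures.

For equal systemic exposure: F × D_ev = D_iv
D_ev = D_iv / F = 10 / 0.67 = 14.9254 mg

D_oral = 14.9 mg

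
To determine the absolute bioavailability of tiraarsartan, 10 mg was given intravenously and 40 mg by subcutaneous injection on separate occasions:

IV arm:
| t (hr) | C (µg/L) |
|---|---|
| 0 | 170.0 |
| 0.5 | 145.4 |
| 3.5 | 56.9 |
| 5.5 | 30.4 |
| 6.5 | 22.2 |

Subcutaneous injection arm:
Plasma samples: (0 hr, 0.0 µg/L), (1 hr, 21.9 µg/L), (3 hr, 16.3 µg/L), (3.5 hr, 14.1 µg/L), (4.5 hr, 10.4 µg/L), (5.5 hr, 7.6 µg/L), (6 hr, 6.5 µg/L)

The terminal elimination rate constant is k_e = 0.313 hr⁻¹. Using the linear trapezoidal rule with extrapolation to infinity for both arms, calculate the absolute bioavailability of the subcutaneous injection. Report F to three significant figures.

F = 0.0451

Trapezoidal AUC_0→6.5 (IV):
  [0→0.5]: (170.0+145.4)/2 × 0.5 = 78.85
  [0.5→3.5]: (145.4+56.9)/2 × 3 = 303.45
  [3.5→5.5]: (56.9+30.4)/2 × 2 = 87.3
  [5.5→6.5]: (30.4+22.2)/2 × 1 = 26.3
  Sum = 495.9 µg/L·hr
IV tail: 22.2/0.313 = 70.927; AUC_iv,0→∞ = 495.9 + 70.927 = 566.827 µg/L·hr
Trapezoidal AUC_0→6 (subcutaneous injection):
  [0→1]: (0.0+21.9)/2 × 1 = 10.95
  [1→3]: (21.9+16.3)/2 × 2 = 38.2
  [3→3.5]: (16.3+14.1)/2 × 0.5 = 7.6
  [3.5→4.5]: (14.1+10.4)/2 × 1 = 12.25
  [4.5→5.5]: (10.4+7.6)/2 × 1 = 9.0
  [5.5→6]: (7.6+6.5)/2 × 0.5 = 3.525
  Sum = 81.525 µg/L·hr
subcutaneous injection tail: 6.5/0.313 = 20.767; AUC_ev,0→∞ = 81.525 + 20.767 = 102.292 µg/L·hr
F = (AUC_ev/D_ev)/(AUC_iv/D_iv) = (102.292/40)/(566.827/10) = 2.5573/56.6827 = 0.0451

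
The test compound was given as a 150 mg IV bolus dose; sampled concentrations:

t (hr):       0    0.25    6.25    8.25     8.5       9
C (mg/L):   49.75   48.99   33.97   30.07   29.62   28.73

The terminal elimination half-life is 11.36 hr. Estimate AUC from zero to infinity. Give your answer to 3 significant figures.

Trapezoidal AUC_0→9:
  [0→0.25]: (49.75+48.99)/2 × 0.25 = 12.3425
  [0.25→6.25]: (48.99+33.97)/2 × 6 = 248.88
  [6.25→8.25]: (33.97+30.07)/2 × 2 = 64.04
  [8.25→8.5]: (30.07+29.62)/2 × 0.25 = 7.46125
  [8.5→9]: (29.62+28.73)/2 × 0.5 = 14.5875
  Sum = 347.31125 mg/L·hr
k_e = ln2 / t½ = 0.693147 / 11.36 = 0.0610 hr^-1
Extrapolated tail: C_last / k_e = 28.73 / 0.061 = 470.984
AUC_0→∞ = 347.31125 + 470.984 = 818.29525 mg/L·hr

AUC = 818 mg/L·hr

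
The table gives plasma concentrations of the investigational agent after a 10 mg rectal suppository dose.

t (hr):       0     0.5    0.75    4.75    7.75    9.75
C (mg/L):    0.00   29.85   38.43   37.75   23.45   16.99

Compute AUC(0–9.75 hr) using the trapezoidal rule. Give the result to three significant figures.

Trapezoidal AUC_0→9.75:
  [0→0.5]: (0.00+29.85)/2 × 0.5 = 7.4625
  [0.5→0.75]: (29.85+38.43)/2 × 0.25 = 8.535
  [0.75→4.75]: (38.43+37.75)/2 × 4 = 152.36
  [4.75→7.75]: (37.75+23.45)/2 × 3 = 91.8
  [7.75→9.75]: (23.45+16.99)/2 × 2 = 40.44
  Sum = 300.5975 mg/L·hr

AUC = 301 mg/L·hr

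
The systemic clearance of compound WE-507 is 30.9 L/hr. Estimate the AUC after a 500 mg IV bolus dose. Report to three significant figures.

AUC_0→∞ = Dose_iv / CL
        = 500 / 30.9 = 16.1812 mg/L·hr

AUC = 16.2 mg/L·hr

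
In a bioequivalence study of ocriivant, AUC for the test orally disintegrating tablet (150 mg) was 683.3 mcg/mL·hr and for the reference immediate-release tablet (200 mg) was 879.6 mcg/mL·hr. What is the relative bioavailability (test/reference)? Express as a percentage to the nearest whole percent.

F_rel = (AUC_test/D_test) / (AUC_ref/D_ref)
      = (683.3/150) / (879.6/200)
      = 4.55533 / 4.398 = 1.0358 = 103.58%

F_rel = 104%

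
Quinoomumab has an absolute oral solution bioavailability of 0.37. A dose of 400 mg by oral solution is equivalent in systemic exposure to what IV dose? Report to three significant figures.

D_iv = 148 mg

Systemic exposure from an extravascular dose = F × D_ev, so the equivalent IV dose is F × D_ev.
D_iv = F × D_ev = 0.37 × 400 = 148 mg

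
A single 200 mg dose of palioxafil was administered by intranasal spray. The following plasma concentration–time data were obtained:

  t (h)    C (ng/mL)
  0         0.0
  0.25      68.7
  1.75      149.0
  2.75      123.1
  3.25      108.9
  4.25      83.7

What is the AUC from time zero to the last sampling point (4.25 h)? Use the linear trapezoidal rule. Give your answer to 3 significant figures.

Trapezoidal AUC_0→4.25:
  [0→0.25]: (0.0+68.7)/2 × 0.25 = 8.5875
  [0.25→1.75]: (68.7+149.0)/2 × 1.5 = 163.275
  [1.75→2.75]: (149.0+123.1)/2 × 1 = 136.05
  [2.75→3.25]: (123.1+108.9)/2 × 0.5 = 58.0
  [3.25→4.25]: (108.9+83.7)/2 × 1 = 96.3
  Sum = 462.2125 ng/mL·h

AUC = 462 ng/mL·h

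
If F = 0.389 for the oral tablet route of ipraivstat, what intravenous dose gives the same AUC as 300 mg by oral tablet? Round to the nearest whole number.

Systemic exposure from an extravascular dose = F × D_ev, so the equivalent IV dose is F × D_ev.
D_iv = F × D_ev = 0.389 × 300 = 116.7 mg

D_iv = 117 mg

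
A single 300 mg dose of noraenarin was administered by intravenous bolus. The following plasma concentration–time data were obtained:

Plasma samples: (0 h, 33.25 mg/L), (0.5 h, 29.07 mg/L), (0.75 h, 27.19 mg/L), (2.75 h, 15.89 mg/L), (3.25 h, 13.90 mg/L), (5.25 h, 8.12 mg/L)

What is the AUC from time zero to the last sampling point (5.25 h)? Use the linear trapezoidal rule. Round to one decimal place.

AUC = 95.2 mg/L·h

Trapezoidal AUC_0→5.25:
  [0→0.5]: (33.25+29.07)/2 × 0.5 = 15.58
  [0.5→0.75]: (29.07+27.19)/2 × 0.25 = 7.0325
  [0.75→2.75]: (27.19+15.89)/2 × 2 = 43.08
  [2.75→3.25]: (15.89+13.90)/2 × 0.5 = 7.4475
  [3.25→5.25]: (13.90+8.12)/2 × 2 = 22.02
  Sum = 95.16 mg/L·h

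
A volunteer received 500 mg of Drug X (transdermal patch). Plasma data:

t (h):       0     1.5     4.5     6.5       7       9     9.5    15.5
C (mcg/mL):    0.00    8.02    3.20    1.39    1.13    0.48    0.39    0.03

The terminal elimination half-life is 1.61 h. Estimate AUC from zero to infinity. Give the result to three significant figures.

Trapezoidal AUC_0→15.5:
  [0→1.5]: (0.00+8.02)/2 × 1.5 = 6.015
  [1.5→4.5]: (8.02+3.20)/2 × 3 = 16.83
  [4.5→6.5]: (3.20+1.39)/2 × 2 = 4.59
  [6.5→7]: (1.39+1.13)/2 × 0.5 = 0.63
  [7→9]: (1.13+0.48)/2 × 2 = 1.61
  [9→9.5]: (0.48+0.39)/2 × 0.5 = 0.2175
  [9.5→15.5]: (0.39+0.03)/2 × 6 = 1.26
  Sum = 31.1525 mcg/mL·h
k_e = ln2 / t½ = 0.693147 / 1.61 = 0.4305 h^-1
Extrapolated tail: C_last / k_e = 0.03 / 0.4305 = 0.070
AUC_0→∞ = 31.1525 + 0.070 = 31.2225 mcg/mL·h

AUC = 31.2 mcg/mL·h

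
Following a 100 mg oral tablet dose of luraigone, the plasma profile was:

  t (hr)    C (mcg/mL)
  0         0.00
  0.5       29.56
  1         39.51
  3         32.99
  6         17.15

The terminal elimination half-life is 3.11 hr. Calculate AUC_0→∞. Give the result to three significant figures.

AUC = 249 mcg/mL·hr

Trapezoidal AUC_0→6:
  [0→0.5]: (0.00+29.56)/2 × 0.5 = 7.39
  [0.5→1]: (29.56+39.51)/2 × 0.5 = 17.2675
  [1→3]: (39.51+32.99)/2 × 2 = 72.5
  [3→6]: (32.99+17.15)/2 × 3 = 75.21
  Sum = 172.3675 mcg/mL·hr
k_e = ln2 / t½ = 0.693147 / 3.11 = 0.2229 hr^-1
Extrapolated tail: C_last / k_e = 17.15 / 0.2229 = 76.940
AUC_0→∞ = 172.3675 + 76.940 = 249.3075 mcg/mL·hr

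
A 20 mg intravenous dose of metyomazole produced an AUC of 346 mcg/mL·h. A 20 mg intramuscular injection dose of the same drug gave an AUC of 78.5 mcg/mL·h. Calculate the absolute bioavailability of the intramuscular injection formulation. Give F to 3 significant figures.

F = 0.227

F = (AUC_ev / D_ev) / (AUC_iv / D_iv)
  = (78.5/20) / (346/20)
  = 3.925 / 17.3 = 0.2269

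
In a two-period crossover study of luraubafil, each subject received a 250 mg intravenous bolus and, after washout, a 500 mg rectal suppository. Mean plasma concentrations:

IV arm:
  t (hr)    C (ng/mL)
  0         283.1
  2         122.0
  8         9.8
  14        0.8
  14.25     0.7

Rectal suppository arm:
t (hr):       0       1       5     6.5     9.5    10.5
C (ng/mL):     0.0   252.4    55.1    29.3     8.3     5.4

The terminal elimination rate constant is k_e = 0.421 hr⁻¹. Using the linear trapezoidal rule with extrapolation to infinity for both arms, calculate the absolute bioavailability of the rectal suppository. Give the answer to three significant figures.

F = 0.528

Trapezoidal AUC_0→14.25 (IV):
  [0→2]: (283.1+122.0)/2 × 2 = 405.1
  [2→8]: (122.0+9.8)/2 × 6 = 395.4
  [8→14]: (9.8+0.8)/2 × 6 = 31.8
  [14→14.25]: (0.8+0.7)/2 × 0.25 = 0.1875
  Sum = 832.4875 ng/mL·hr
IV tail: 0.7/0.421 = 1.663; AUC_iv,0→∞ = 832.4875 + 1.663 = 834.1505 ng/mL·hr
Trapezoidal AUC_0→10.5 (rectal suppository):
  [0→1]: (0.0+252.4)/2 × 1 = 126.2
  [1→5]: (252.4+55.1)/2 × 4 = 615.0
  [5→6.5]: (55.1+29.3)/2 × 1.5 = 63.3
  [6.5→9.5]: (29.3+8.3)/2 × 3 = 56.4
  [9.5→10.5]: (8.3+5.4)/2 × 1 = 6.85
  Sum = 867.75 ng/mL·hr
rectal suppository tail: 5.4/0.421 = 12.827; AUC_ev,0→∞ = 867.75 + 12.827 = 880.577 ng/mL·hr
F = (AUC_ev/D_ev)/(AUC_iv/D_iv) = (880.577/500)/(834.1505/250) = 1.761154/3.336602 = 0.5278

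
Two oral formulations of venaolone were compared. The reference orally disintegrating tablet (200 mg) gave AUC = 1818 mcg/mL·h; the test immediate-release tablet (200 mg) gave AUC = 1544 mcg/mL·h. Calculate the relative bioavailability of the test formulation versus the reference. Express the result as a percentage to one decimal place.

F_rel = (AUC_test/D_test) / (AUC_ref/D_ref)
      = (1544/200) / (1818/200)
      = 7.72 / 9.09 = 0.8493 = 84.93%

F_rel = 84.9%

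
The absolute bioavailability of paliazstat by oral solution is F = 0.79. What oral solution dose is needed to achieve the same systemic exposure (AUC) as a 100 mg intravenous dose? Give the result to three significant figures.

For equal systemic exposure: F × D_ev = D_iv
D_ev = D_iv / F = 100 / 0.79 = 126.582 mg

D_oral = 127 mg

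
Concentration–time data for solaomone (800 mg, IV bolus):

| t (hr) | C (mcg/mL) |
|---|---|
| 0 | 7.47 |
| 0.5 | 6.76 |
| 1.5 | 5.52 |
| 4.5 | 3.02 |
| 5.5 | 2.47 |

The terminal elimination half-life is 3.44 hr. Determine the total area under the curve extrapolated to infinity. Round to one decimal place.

Trapezoidal AUC_0→5.5:
  [0→0.5]: (7.47+6.76)/2 × 0.5 = 3.5575
  [0.5→1.5]: (6.76+5.52)/2 × 1 = 6.14
  [1.5→4.5]: (5.52+3.02)/2 × 3 = 12.81
  [4.5→5.5]: (3.02+2.47)/2 × 1 = 2.745
  Sum = 25.2525 mcg/mL·hr
k_e = ln2 / t½ = 0.693147 / 3.44 = 0.2015 hr^-1
Extrapolated tail: C_last / k_e = 2.47 / 0.2015 = 12.258
AUC_0→∞ = 25.2525 + 12.258 = 37.5105 mcg/mL·hr

AUC = 37.5 mcg/mL·hr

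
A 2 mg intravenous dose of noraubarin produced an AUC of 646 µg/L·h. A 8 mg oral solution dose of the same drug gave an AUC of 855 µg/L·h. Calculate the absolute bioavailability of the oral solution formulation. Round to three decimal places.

F = 0.331

F = (AUC_ev / D_ev) / (AUC_iv / D_iv)
  = (855/8) / (646/2)
  = 106.875 / 323 = 0.3309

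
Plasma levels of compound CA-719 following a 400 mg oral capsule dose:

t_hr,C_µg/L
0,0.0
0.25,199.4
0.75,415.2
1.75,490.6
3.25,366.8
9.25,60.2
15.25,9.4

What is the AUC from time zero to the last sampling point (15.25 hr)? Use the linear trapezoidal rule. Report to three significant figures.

Trapezoidal AUC_0→15.25:
  [0→0.25]: (0.0+199.4)/2 × 0.25 = 24.925
  [0.25→0.75]: (199.4+415.2)/2 × 0.5 = 153.65
  [0.75→1.75]: (415.2+490.6)/2 × 1 = 452.9
  [1.75→3.25]: (490.6+366.8)/2 × 1.5 = 643.05
  [3.25→9.25]: (366.8+60.2)/2 × 6 = 1281.0
  [9.25→15.25]: (60.2+9.4)/2 × 6 = 208.8
  Sum = 2764.325 µg/L·hr

AUC = 2760 µg/L·hr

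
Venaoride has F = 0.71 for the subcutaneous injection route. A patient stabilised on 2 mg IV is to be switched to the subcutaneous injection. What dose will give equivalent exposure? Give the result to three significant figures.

D_subcutaneous = 2.82 mg

For equal systemic exposure: F × D_ev = D_iv
D_ev = D_iv / F = 2 / 0.71 = 2.8169 mg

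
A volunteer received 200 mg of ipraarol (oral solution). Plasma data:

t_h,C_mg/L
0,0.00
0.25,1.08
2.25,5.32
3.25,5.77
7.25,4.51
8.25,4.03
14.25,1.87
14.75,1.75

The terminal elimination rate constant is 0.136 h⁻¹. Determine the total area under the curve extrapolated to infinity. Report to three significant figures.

Trapezoidal AUC_0→14.75:
  [0→0.25]: (0.00+1.08)/2 × 0.25 = 0.135
  [0.25→2.25]: (1.08+5.32)/2 × 2 = 6.4
  [2.25→3.25]: (5.32+5.77)/2 × 1 = 5.545
  [3.25→7.25]: (5.77+4.51)/2 × 4 = 20.56
  [7.25→8.25]: (4.51+4.03)/2 × 1 = 4.27
  [8.25→14.25]: (4.03+1.87)/2 × 6 = 17.7
  [14.25→14.75]: (1.87+1.75)/2 × 0.5 = 0.905
  Sum = 55.515 mg/L·h
Extrapolated tail: C_last / k_e = 1.75 / 0.136 = 12.868
AUC_0→∞ = 55.515 + 12.868 = 68.383 mg/L·h

AUC = 68.4 mg/L·h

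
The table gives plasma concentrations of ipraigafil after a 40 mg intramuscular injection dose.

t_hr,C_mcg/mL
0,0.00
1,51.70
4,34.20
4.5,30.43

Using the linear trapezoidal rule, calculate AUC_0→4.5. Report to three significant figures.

Trapezoidal AUC_0→4.5:
  [0→1]: (0.00+51.70)/2 × 1 = 25.85
  [1→4]: (51.70+34.20)/2 × 3 = 128.85
  [4→4.5]: (34.20+30.43)/2 × 0.5 = 16.1575
  Sum = 170.8575 mcg/mL·hr

AUC = 171 mcg/mL·hr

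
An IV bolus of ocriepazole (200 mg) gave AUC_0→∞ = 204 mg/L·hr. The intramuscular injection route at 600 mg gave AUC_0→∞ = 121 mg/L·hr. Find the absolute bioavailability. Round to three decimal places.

F = 0.198

F = (AUC_ev / D_ev) / (AUC_iv / D_iv)
  = (121/600) / (204/200)
  = 0.201667 / 1.02 = 0.1977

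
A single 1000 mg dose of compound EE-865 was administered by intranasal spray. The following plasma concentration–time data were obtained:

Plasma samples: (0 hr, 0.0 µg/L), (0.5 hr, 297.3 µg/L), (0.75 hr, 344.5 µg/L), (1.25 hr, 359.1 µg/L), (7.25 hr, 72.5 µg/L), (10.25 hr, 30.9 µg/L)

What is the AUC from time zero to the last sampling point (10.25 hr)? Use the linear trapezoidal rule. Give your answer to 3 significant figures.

AUC = 1780 µg/L·hr

Trapezoidal AUC_0→10.25:
  [0→0.5]: (0.0+297.3)/2 × 0.5 = 74.325
  [0.5→0.75]: (297.3+344.5)/2 × 0.25 = 80.225
  [0.75→1.25]: (344.5+359.1)/2 × 0.5 = 175.9
  [1.25→7.25]: (359.1+72.5)/2 × 6 = 1294.8
  [7.25→10.25]: (72.5+30.9)/2 × 3 = 155.1
  Sum = 1780.35 µg/L·hr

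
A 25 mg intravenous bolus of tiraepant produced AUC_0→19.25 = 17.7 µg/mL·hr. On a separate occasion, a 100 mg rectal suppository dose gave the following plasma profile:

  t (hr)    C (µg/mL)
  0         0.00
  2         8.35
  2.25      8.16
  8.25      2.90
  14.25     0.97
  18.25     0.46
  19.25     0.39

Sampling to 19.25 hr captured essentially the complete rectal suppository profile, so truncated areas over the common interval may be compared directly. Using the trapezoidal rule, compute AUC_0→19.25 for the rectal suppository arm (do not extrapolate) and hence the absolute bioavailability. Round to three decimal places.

Trapezoidal AUC_0→19.25 (rectal suppository):
  [0→2]: (0.00+8.35)/2 × 2 = 8.35
  [2→2.25]: (8.35+8.16)/2 × 0.25 = 2.06375
  [2.25→8.25]: (8.16+2.90)/2 × 6 = 33.18
  [8.25→14.25]: (2.90+0.97)/2 × 6 = 11.61
  [14.25→18.25]: (0.97+0.46)/2 × 4 = 2.86
  [18.25→19.25]: (0.46+0.39)/2 × 1 = 0.425
  Sum = 58.48875 µg/mL·hr
F = (AUC_ev/D_ev)/(AUC_iv/D_iv) = (58.48875/100)/(17.7/25) = 0.5848875/0.708 = 0.8261

F = 0.826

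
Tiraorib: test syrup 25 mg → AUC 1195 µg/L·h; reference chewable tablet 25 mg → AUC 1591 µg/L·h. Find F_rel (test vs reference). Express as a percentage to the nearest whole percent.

F_rel = 75%

F_rel = (AUC_test/D_test) / (AUC_ref/D_ref)
      = (1195/25) / (1591/25)
      = 47.8 / 63.64 = 0.7511 = 75.11%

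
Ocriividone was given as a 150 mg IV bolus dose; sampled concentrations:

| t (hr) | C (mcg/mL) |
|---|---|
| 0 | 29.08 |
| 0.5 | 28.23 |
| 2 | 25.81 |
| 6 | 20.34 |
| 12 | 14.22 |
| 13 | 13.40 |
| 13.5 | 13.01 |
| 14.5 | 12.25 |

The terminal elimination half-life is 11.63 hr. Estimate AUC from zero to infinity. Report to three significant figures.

AUC = 489 mcg/mL·hr

Trapezoidal AUC_0→14.5:
  [0→0.5]: (29.08+28.23)/2 × 0.5 = 14.3275
  [0.5→2]: (28.23+25.81)/2 × 1.5 = 40.53
  [2→6]: (25.81+20.34)/2 × 4 = 92.3
  [6→12]: (20.34+14.22)/2 × 6 = 103.68
  [12→13]: (14.22+13.40)/2 × 1 = 13.81
  [13→13.5]: (13.40+13.01)/2 × 0.5 = 6.6025
  [13.5→14.5]: (13.01+12.25)/2 × 1 = 12.63
  Sum = 283.88 mcg/mL·hr
k_e = ln2 / t½ = 0.693147 / 11.63 = 0.0596 hr^-1
Extrapolated tail: C_last / k_e = 12.25 / 0.0596 = 205.537
AUC_0→∞ = 283.88 + 205.537 = 489.417 mcg/mL·hr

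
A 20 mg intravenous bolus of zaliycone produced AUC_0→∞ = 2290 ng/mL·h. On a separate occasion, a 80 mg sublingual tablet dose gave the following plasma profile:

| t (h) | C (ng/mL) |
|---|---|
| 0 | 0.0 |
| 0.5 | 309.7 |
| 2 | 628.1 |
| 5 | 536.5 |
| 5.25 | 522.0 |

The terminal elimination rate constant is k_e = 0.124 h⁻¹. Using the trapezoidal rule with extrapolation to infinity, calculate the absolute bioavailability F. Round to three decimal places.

Trapezoidal AUC_0→5.25 (sublingual tablet):
  [0→0.5]: (0.0+309.7)/2 × 0.5 = 77.425
  [0.5→2]: (309.7+628.1)/2 × 1.5 = 703.35
  [2→5]: (628.1+536.5)/2 × 3 = 1746.9
  [5→5.25]: (536.5+522.0)/2 × 0.25 = 132.3125
  Sum = 2659.9875 ng/mL·h
Tail: C_last/k_e = 522.0/0.124 = 4209.677
AUC_0→∞ (sublingual tablet) = 2659.9875 + 4209.677 = 6869.6645 ng/mL·h
F = (AUC_ev/D_ev)/(AUC_iv/D_iv) = (6869.6645/80)/(2290/20) = 85.8708/114.5 = 0.7500

F = 0.750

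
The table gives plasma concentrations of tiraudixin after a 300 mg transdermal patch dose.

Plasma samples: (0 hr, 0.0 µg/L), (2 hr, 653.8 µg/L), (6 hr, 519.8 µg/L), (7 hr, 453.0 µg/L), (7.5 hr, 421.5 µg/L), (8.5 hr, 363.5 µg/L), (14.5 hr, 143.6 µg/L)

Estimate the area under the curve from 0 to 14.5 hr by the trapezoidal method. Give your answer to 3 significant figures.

Trapezoidal AUC_0→14.5:
  [0→2]: (0.0+653.8)/2 × 2 = 653.8
  [2→6]: (653.8+519.8)/2 × 4 = 2347.2
  [6→7]: (519.8+453.0)/2 × 1 = 486.4
  [7→7.5]: (453.0+421.5)/2 × 0.5 = 218.625
  [7.5→8.5]: (421.5+363.5)/2 × 1 = 392.5
  [8.5→14.5]: (363.5+143.6)/2 × 6 = 1521.3
  Sum = 5619.825 µg/L·hr

AUC = 5620 µg/L·hr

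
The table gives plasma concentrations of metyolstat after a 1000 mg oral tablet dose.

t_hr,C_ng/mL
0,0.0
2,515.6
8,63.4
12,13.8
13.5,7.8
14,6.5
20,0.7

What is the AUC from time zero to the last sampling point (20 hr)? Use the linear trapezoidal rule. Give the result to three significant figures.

Trapezoidal AUC_0→20:
  [0→2]: (0.0+515.6)/2 × 2 = 515.6
  [2→8]: (515.6+63.4)/2 × 6 = 1737.0
  [8→12]: (63.4+13.8)/2 × 4 = 154.4
  [12→13.5]: (13.8+7.8)/2 × 1.5 = 16.2
  [13.5→14]: (7.8+6.5)/2 × 0.5 = 3.575
  [14→20]: (6.5+0.7)/2 × 6 = 21.6
  Sum = 2448.375 ng/mL·hr

AUC = 2450 ng/mL·hr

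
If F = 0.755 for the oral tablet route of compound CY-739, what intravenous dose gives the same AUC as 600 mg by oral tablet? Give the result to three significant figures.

Systemic exposure from an extravascular dose = F × D_ev, so the equivalent IV dose is F × D_ev.
D_iv = F × D_ev = 0.755 × 600 = 453 mg

D_iv = 453 mg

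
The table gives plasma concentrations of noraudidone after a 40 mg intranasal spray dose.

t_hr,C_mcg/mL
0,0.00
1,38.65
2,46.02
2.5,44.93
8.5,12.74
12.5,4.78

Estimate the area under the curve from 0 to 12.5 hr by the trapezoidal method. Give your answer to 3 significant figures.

Trapezoidal AUC_0→12.5:
  [0→1]: (0.00+38.65)/2 × 1 = 19.325
  [1→2]: (38.65+46.02)/2 × 1 = 42.335
  [2→2.5]: (46.02+44.93)/2 × 0.5 = 22.7375
  [2.5→8.5]: (44.93+12.74)/2 × 6 = 173.01
  [8.5→12.5]: (12.74+4.78)/2 × 4 = 35.04
  Sum = 292.4475 mcg/mL·hr

AUC = 292 mcg/mL·hr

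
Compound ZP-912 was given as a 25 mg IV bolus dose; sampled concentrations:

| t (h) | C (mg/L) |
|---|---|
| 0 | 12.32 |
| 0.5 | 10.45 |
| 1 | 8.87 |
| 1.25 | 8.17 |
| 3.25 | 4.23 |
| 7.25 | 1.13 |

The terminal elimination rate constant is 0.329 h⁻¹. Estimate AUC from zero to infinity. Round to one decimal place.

AUC = 39.2 mg/L·h

Trapezoidal AUC_0→7.25:
  [0→0.5]: (12.32+10.45)/2 × 0.5 = 5.6925
  [0.5→1]: (10.45+8.87)/2 × 0.5 = 4.83
  [1→1.25]: (8.87+8.17)/2 × 0.25 = 2.13
  [1.25→3.25]: (8.17+4.23)/2 × 2 = 12.4
  [3.25→7.25]: (4.23+1.13)/2 × 4 = 10.72
  Sum = 35.7725 mg/L·h
Extrapolated tail: C_last / k_e = 1.13 / 0.329 = 3.435
AUC_0→∞ = 35.7725 + 3.435 = 39.2075 mg/L·h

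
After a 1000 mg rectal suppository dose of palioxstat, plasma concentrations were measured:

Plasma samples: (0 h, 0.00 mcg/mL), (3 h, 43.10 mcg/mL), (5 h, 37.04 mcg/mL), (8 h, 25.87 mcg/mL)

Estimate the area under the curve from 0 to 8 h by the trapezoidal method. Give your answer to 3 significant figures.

AUC = 239 mcg/mL·h

Trapezoidal AUC_0→8:
  [0→3]: (0.00+43.10)/2 × 3 = 64.65
  [3→5]: (43.10+37.04)/2 × 2 = 80.14
  [5→8]: (37.04+25.87)/2 × 3 = 94.365
  Sum = 239.155 mcg/mL·h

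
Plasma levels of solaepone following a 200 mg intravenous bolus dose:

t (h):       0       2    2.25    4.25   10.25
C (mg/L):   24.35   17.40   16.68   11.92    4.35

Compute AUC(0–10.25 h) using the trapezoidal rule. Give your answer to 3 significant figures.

Trapezoidal AUC_0→10.25:
  [0→2]: (24.35+17.40)/2 × 2 = 41.75
  [2→2.25]: (17.40+16.68)/2 × 0.25 = 4.26
  [2.25→4.25]: (16.68+11.92)/2 × 2 = 28.6
  [4.25→10.25]: (11.92+4.35)/2 × 6 = 48.81
  Sum = 123.42 mg/L·h

AUC = 123 mg/L·h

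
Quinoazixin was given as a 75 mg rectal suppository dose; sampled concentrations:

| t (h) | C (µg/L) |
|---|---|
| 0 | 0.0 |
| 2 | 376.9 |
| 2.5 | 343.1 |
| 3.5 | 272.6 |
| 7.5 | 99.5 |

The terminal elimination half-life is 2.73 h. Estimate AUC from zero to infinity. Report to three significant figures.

AUC = 2000 µg/L·h

Trapezoidal AUC_0→7.5:
  [0→2]: (0.0+376.9)/2 × 2 = 376.9
  [2→2.5]: (376.9+343.1)/2 × 0.5 = 180.0
  [2.5→3.5]: (343.1+272.6)/2 × 1 = 307.85
  [3.5→7.5]: (272.6+99.5)/2 × 4 = 744.2
  Sum = 1608.95 µg/L·h
k_e = ln2 / t½ = 0.693147 / 2.73 = 0.2539 h^-1
Extrapolated tail: C_last / k_e = 99.5 / 0.2539 = 391.887
AUC_0→∞ = 1608.95 + 391.887 = 2000.837 µg/L·h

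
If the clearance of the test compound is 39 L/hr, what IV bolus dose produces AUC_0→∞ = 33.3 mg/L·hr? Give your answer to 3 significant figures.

Dose_iv = CL × AUC_0→∞
     = 39 × 33.3 = 1298.7 mg

Dose = 1300 mg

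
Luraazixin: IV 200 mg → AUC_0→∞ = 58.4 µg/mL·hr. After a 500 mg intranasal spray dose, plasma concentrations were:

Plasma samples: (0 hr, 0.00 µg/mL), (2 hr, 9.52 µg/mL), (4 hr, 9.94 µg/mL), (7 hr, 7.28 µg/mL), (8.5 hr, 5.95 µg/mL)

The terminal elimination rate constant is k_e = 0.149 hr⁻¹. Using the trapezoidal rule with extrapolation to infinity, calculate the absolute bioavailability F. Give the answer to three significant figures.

F = 0.717

Trapezoidal AUC_0→8.5 (intranasal spray):
  [0→2]: (0.00+9.52)/2 × 2 = 9.52
  [2→4]: (9.52+9.94)/2 × 2 = 19.46
  [4→7]: (9.94+7.28)/2 × 3 = 25.83
  [7→8.5]: (7.28+5.95)/2 × 1.5 = 9.9225
  Sum = 64.7325 µg/mL·hr
Tail: C_last/k_e = 5.95/0.149 = 39.933
AUC_0→∞ (intranasal spray) = 64.7325 + 39.933 = 104.6655 µg/mL·hr
F = (AUC_ev/D_ev)/(AUC_iv/D_iv) = (104.6655/500)/(58.4/200) = 0.209331/0.292 = 0.7169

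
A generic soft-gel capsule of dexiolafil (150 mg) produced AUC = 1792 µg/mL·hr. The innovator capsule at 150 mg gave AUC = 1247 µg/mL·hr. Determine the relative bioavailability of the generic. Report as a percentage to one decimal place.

F_rel = 143.7%

F_rel = (AUC_test/D_test) / (AUC_ref/D_ref)
      = (1792/150) / (1247/150)
      = 11.9467 / 8.31333 = 1.4371 = 143.71%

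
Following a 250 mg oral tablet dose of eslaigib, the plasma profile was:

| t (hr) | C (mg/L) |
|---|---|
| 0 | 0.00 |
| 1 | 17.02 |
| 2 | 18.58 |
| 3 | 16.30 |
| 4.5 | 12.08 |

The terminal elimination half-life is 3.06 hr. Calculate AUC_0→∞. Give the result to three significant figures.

Trapezoidal AUC_0→4.5:
  [0→1]: (0.00+17.02)/2 × 1 = 8.51
  [1→2]: (17.02+18.58)/2 × 1 = 17.8
  [2→3]: (18.58+16.30)/2 × 1 = 17.44
  [3→4.5]: (16.30+12.08)/2 × 1.5 = 21.285
  Sum = 65.035 mg/L·hr
k_e = ln2 / t½ = 0.693147 / 3.06 = 0.2265 hr^-1
Extrapolated tail: C_last / k_e = 12.08 / 0.2265 = 53.333
AUC_0→∞ = 65.035 + 53.333 = 118.368 mg/L·hr

AUC = 118 mg/L·hr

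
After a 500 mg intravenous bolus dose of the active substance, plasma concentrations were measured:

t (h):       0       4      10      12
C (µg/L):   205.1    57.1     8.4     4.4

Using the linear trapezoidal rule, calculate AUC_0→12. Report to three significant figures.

Trapezoidal AUC_0→12:
  [0→4]: (205.1+57.1)/2 × 4 = 524.4
  [4→10]: (57.1+8.4)/2 × 6 = 196.5
  [10→12]: (8.4+4.4)/2 × 2 = 12.8
  Sum = 733.7 µg/L·h

AUC = 734 µg/L·h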